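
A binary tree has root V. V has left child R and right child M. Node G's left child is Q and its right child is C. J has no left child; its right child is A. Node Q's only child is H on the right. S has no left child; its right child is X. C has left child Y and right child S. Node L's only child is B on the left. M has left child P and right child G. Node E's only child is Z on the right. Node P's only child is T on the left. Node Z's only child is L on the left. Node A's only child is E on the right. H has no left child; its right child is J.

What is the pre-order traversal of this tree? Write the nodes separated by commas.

Pre-order visits the node, then its left subtree, then its right subtree.
Visit V.
At V: go left to R.
  R is a leaf — visit R.
At V: go right to M.
  Visit M.
  At M: go left to P.
    Visit P.
    At P: go left to T.
      T is a leaf — visit T.
    At P: no right child.
  At M: go right to G.
    Visit G.
    At G: go left to Q.
      Visit Q.
      At Q: no left child.
      At Q: go right to H.
        Visit H.
        At H: no left child.
        At H: go right to J.
          Visit J.
          At J: no left child.
          At J: go right to A.
            Visit A.
            At A: no left child.
            At A: go right to E.
              Visit E.
              At E: no left child.
              At E: go right to Z.
                Visit Z.
                At Z: go left to L.
                  Visit L.
                  At L: go left to B.
                    B is a leaf — visit B.
                  At L: no right child.
                At Z: no right child.
    At G: go right to C.
      Visit C.
      At C: go left to Y.
        Y is a leaf — visit Y.
      At C: go right to S.
        Visit S.
        At S: no left child.
        At S: go right to X.
          X is a leaf — visit X.

V, R, M, P, T, G, Q, H, J, A, E, Z, L, B, C, Y, S, X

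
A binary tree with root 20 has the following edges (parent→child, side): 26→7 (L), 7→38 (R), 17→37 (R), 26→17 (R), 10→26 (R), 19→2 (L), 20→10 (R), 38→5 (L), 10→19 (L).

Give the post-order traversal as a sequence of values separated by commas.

Post-order visits the left subtree, then the right subtree, then the node.
At 20: no left child.
At 20: go right to 10.
  At 10: go left to 19.
    At 19: go left to 2.
      2 is a leaf — visit 2.
    At 19: no right child.
    Visit 19.
  At 10: go right to 26.
    At 26: go left to 7.
      At 7: no left child.
      At 7: go right to 38.
        At 38: go left to 5.
          5 is a leaf — visit 5.
        At 38: no right child.
        Visit 38.
      Visit 7.
    At 26: go right to 17.
      At 17: no left child.
      At 17: go right to 37.
        37 is a leaf — visit 37.
      Visit 17.
    Visit 26.
  Visit 10.
Visit 20.

2, 19, 5, 38, 7, 37, 17, 26, 10, 20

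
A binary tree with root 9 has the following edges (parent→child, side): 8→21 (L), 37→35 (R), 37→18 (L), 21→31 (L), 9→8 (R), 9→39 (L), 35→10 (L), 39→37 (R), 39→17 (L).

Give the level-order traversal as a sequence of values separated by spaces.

9 39 8 17 37 21 18 35 31 10

Level-order visits nodes level by level from the root, left to right within each level.
Level 0: 9
Level 1: 39, 8
Level 2: 17, 37, 21
Level 3: 18, 35, 31
Level 4: 10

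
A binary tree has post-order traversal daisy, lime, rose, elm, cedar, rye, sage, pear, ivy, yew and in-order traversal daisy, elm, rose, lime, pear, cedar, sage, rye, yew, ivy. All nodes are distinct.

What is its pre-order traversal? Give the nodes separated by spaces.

yew pear elm daisy rose lime sage cedar rye ivy

The last element of post-order is the root; it splits in-order into left and right subtrees.
Root yew: left subtree has 8 nodes {daisy, elm, rose, lime, pear, cedar, sage, rye}, right has 1 {ivy}.
  Root pear: left subtree has 4 nodes {daisy, elm, rose, lime}, right has 3 {cedar, sage, rye}.
    Root elm: left subtree has 1 node {daisy}, right has 2 {rose, lime}.
      Root rose: left subtree has 0 nodes { }, right has 1 {lime}.
    Root sage: left subtree has 1 node {cedar}, right has 1 {rye}.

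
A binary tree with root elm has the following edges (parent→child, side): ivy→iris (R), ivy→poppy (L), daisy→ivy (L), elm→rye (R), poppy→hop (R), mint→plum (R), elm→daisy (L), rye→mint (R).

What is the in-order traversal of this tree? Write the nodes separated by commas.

In-order visits the left subtree, then the node, then the right subtree.
At elm: go left to daisy.
  At daisy: go left to ivy.
    At ivy: go left to poppy.
      At poppy: no left child.
      Visit poppy.
      At poppy: go right to hop.
        hop is a leaf — visit hop.
    Visit ivy.
    At ivy: go right to iris.
      iris is a leaf — visit iris.
  Visit daisy.
  At daisy: no right child.
Visit elm.
At elm: go right to rye.
  At rye: no left child.
  Visit rye.
  At rye: go right to mint.
    At mint: no left child.
    Visit mint.
    At mint: go right to plum.
      plum is a leaf — visit plum.

poppy, hop, ivy, iris, daisy, elm, rye, mint, plum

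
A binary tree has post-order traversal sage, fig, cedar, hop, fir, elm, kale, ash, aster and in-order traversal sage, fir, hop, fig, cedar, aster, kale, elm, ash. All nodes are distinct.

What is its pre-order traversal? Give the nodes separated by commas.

The last element of post-order is the root; it splits in-order into left and right subtrees.
Root aster: left subtree has 5 nodes {sage, fir, hop, fig, cedar}, right has 3 {kale, elm, ash}.
  Root fir: left subtree has 1 node {sage}, right has 3 {hop, fig, cedar}.
    Root hop: left subtree has 0 nodes { }, right has 2 {fig, cedar}.
      Root cedar: left subtree has 1 node {fig}, right has 0 { }.
  Root ash: left subtree has 2 nodes {kale, elm}, right has 0 { }.
    Root kale: left subtree has 0 nodes { }, right has 1 {elm}.

aster, fir, sage, hop, cedar, fig, ash, kale, elm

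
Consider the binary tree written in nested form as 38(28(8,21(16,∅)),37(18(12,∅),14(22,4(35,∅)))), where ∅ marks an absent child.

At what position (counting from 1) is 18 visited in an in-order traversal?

In-order visits the left subtree, then the node, then the right subtree.
At 38: go left to 28.
  At 28: go left to 8.
    8 is a leaf — visit 8.
  Visit 28.
  At 28: go right to 21.
    At 21: go left to 16.
      16 is a leaf — visit 16.
    Visit 21.
    At 21: no right child.
Visit 38.
At 38: go right to 37.
  At 37: go left to 18.
    At 18: go left to 12.
      12 is a leaf — visit 12.
    Visit 18.
    At 18: no right child.
  Visit 37.
  At 37: go right to 14.
    At 14: go left to 22.
      22 is a leaf — visit 22.
    Visit 14.
    At 14: go right to 4.
      At 4: go left to 35.
        35 is a leaf — visit 35.
      Visit 4.
      At 4: no right child.
Full in-order sequence: 8, 28, 16, 21, 38, 12, 18, 37, 22, 14, 35, 4.

7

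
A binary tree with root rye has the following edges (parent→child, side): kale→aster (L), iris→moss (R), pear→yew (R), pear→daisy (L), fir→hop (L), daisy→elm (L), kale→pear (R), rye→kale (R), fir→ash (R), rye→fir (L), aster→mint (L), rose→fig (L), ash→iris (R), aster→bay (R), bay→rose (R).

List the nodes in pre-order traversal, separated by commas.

rye, fir, hop, ash, iris, moss, kale, aster, mint, bay, rose, fig, pear, daisy, elm, yew

Pre-order visits the node, then its left subtree, then its right subtree.
Visit rye.
At rye: go left to fir.
  Visit fir.
  At fir: go left to hop.
    hop is a leaf — visit hop.
  At fir: go right to ash.
    Visit ash.
    At ash: no left child.
    At ash: go right to iris.
      Visit iris.
      At iris: no left child.
      At iris: go right to moss.
        moss is a leaf — visit moss.
At rye: go right to kale.
  Visit kale.
  At kale: go left to aster.
    Visit aster.
    At aster: go left to mint.
      mint is a leaf — visit mint.
    At aster: go right to bay.
      Visit bay.
      At bay: no left child.
      At bay: go right to rose.
        Visit rose.
        At rose: go left to fig.
          fig is a leaf — visit fig.
        At rose: no right child.
  At kale: go right to pear.
    Visit pear.
    At pear: go left to daisy.
      Visit daisy.
      At daisy: go left to elm.
        elm is a leaf — visit elm.
      At daisy: no right child.
    At pear: go right to yew.
      yew is a leaf — visit yew.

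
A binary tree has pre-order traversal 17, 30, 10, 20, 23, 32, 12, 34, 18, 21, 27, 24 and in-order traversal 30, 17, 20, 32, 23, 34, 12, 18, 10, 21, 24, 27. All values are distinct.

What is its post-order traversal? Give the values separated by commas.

30, 32, 34, 18, 12, 23, 20, 24, 27, 21, 10, 17

The first element of pre-order is the root; it splits in-order into left and right subtrees.
Root 17: left subtree has 1 node {30}, right has 10 {20, 32, 23, 34, 12, 18, 10, 21, 24, 27}.
  Root 10: left subtree has 6 nodes {20, 32, 23, 34, 12, 18}, right has 3 {21, 24, 27}.
    Root 20: left subtree has 0 nodes { }, right has 5 {32, 23, 34, 12, 18}.
      Root 23: left subtree has 1 node {32}, right has 3 {34, 12, 18}.
        Root 12: left subtree has 1 node {34}, right has 1 {18}.
    Root 21: left subtree has 0 nodes { }, right has 2 {24, 27}.
      Root 27: left subtree has 1 node {24}, right has 0 { }.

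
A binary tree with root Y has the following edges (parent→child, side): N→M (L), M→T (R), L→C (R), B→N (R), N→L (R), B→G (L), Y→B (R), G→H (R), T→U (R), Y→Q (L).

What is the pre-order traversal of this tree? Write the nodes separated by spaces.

Pre-order visits the node, then its left subtree, then its right subtree.
Visit Y.
At Y: go left to Q.
  Q is a leaf — visit Q.
At Y: go right to B.
  Visit B.
  At B: go left to G.
    Visit G.
    At G: no left child.
    At G: go right to H.
      H is a leaf — visit H.
  At B: go right to N.
    Visit N.
    At N: go left to M.
      Visit M.
      At M: no left child.
      At M: go right to T.
        Visit T.
        At T: no left child.
        At T: go right to U.
          U is a leaf — visit U.
    At N: go right to L.
      Visit L.
      At L: no left child.
      At L: go right to C.
        C is a leaf — visit C.

Y Q B G H N M T U L C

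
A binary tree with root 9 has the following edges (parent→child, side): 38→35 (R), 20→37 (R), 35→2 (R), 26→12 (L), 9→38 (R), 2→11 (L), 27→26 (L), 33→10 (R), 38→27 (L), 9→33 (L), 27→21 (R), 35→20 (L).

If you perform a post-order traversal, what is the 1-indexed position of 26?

4

Post-order visits the left subtree, then the right subtree, then the node.
At 9: go left to 33.
  At 33: no left child.
  At 33: go right to 10.
    10 is a leaf — visit 10.
  Visit 33.
At 9: go right to 38.
  At 38: go left to 27.
    At 27: go left to 26.
      At 26: go left to 12.
        12 is a leaf — visit 12.
      At 26: no right child.
      Visit 26.
    At 27: go right to 21.
      21 is a leaf — visit 21.
    Visit 27.
  At 38: go right to 35.
    At 35: go left to 20.
      At 20: no left child.
      At 20: go right to 37.
        37 is a leaf — visit 37.
      Visit 20.
    At 35: go right to 2.
      At 2: go left to 11.
        11 is a leaf — visit 11.
      At 2: no right child.
      Visit 2.
    Visit 35.
  Visit 38.
Visit 9.
Full post-order sequence: 10, 33, 12, 26, 21, 27, 37, 20, 11, 2, 35, 38, 9.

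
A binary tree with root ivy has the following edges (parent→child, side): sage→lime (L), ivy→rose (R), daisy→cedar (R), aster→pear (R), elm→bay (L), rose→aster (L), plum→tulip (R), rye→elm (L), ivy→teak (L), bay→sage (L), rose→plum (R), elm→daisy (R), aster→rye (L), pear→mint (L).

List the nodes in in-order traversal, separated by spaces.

teak ivy lime sage bay elm daisy cedar rye aster mint pear rose plum tulip

In-order visits the left subtree, then the node, then the right subtree.
At ivy: go left to teak.
  teak is a leaf — visit teak.
Visit ivy.
At ivy: go right to rose.
  At rose: go left to aster.
    At aster: go left to rye.
      At rye: go left to elm.
        At elm: go left to bay.
          At bay: go left to sage.
            At sage: go left to lime.
              lime is a leaf — visit lime.
            Visit sage.
            At sage: no right child.
          Visit bay.
          At bay: no right child.
        Visit elm.
        At elm: go right to daisy.
          At daisy: no left child.
          Visit daisy.
          At daisy: go right to cedar.
            cedar is a leaf — visit cedar.
      Visit rye.
      At rye: no right child.
    Visit aster.
    At aster: go right to pear.
      At pear: go left to mint.
        mint is a leaf — visit mint.
      Visit pear.
      At pear: no right child.
  Visit rose.
  At rose: go right to plum.
    At plum: no left child.
    Visit plum.
    At plum: go right to tulip.
      tulip is a leaf — visit tulip.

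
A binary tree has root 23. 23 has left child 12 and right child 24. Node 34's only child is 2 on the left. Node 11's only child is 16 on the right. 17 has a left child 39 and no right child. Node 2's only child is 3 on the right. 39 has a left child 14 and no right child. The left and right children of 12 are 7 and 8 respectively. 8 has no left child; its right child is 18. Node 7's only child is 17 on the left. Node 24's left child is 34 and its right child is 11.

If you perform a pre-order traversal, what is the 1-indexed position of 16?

14

Pre-order visits the node, then its left subtree, then its right subtree.
Visit 23.
At 23: go left to 12.
  Visit 12.
  At 12: go left to 7.
    Visit 7.
    At 7: go left to 17.
      Visit 17.
      At 17: go left to 39.
        Visit 39.
        At 39: go left to 14.
          14 is a leaf — visit 14.
        At 39: no right child.
      At 17: no right child.
    At 7: no right child.
  At 12: go right to 8.
    Visit 8.
    At 8: no left child.
    At 8: go right to 18.
      18 is a leaf — visit 18.
At 23: go right to 24.
  Visit 24.
  At 24: go left to 34.
    Visit 34.
    At 34: go left to 2.
      Visit 2.
      At 2: no left child.
      At 2: go right to 3.
        3 is a leaf — visit 3.
    At 34: no right child.
  At 24: go right to 11.
    Visit 11.
    At 11: no left child.
    At 11: go right to 16.
      16 is a leaf — visit 16.
Full pre-order sequence: 23, 12, 7, 17, 39, 14, 8, 18, 24, 34, 2, 3, 11, 16.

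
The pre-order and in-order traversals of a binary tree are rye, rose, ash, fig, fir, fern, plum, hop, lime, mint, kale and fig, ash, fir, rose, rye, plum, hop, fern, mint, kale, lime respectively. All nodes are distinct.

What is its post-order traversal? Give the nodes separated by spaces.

fig fir ash rose hop plum kale mint lime fern rye

The first element of pre-order is the root; it splits in-order into left and right subtrees.
Root rye: left subtree has 4 nodes {fig, ash, fir, rose}, right has 6 {plum, hop, fern, mint, kale, lime}.
  Root rose: left subtree has 3 nodes {fig, ash, fir}, right has 0 { }.
    Root ash: left subtree has 1 node {fig}, right has 1 {fir}.
  Root fern: left subtree has 2 nodes {plum, hop}, right has 3 {mint, kale, lime}.
    Root plum: left subtree has 0 nodes { }, right has 1 {hop}.
    Root lime: left subtree has 2 nodes {mint, kale}, right has 0 { }.
      Root mint: left subtree has 0 nodes { }, right has 1 {kale}.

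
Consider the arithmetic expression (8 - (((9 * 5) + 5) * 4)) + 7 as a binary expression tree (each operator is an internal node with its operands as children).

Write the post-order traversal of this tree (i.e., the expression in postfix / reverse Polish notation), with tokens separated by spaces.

8 9 5 * 5 + 4 * - 7 +

Post-order on an expression tree gives postfix notation: for each operator, emit left operand, right operand, then the operator.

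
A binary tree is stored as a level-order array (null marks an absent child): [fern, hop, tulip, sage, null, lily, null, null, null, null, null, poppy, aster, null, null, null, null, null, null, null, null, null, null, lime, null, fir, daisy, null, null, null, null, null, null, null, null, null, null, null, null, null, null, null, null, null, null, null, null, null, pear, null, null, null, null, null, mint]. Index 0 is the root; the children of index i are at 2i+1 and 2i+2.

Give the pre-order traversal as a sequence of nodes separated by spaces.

fern hop sage tulip lily poppy lime pear aster fir daisy mint

Pre-order visits the node, then its left subtree, then its right subtree.
Visit fern.
At fern: go left to hop.
  Visit hop.
  At hop: go left to sage.
    sage is a leaf — visit sage.
  At hop: no right child.
At fern: go right to tulip.
  Visit tulip.
  At tulip: go left to lily.
    Visit lily.
    At lily: go left to poppy.
      Visit poppy.
      At poppy: go left to lime.
        Visit lime.
        At lime: no left child.
        At lime: go right to pear.
          pear is a leaf — visit pear.
      At poppy: no right child.
    At lily: go right to aster.
      Visit aster.
      At aster: go left to fir.
        fir is a leaf — visit fir.
      At aster: go right to daisy.
        Visit daisy.
        At daisy: no left child.
        At daisy: go right to mint.
          mint is a leaf — visit mint.
  At tulip: no right child.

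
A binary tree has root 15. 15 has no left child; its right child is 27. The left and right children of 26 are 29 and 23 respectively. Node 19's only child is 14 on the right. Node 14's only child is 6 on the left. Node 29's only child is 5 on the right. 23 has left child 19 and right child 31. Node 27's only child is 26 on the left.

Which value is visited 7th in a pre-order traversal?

Pre-order visits the node, then its left subtree, then its right subtree.
Visit 15.
At 15: no left child.
At 15: go right to 27.
  Visit 27.
  At 27: go left to 26.
    Visit 26.
    At 26: go left to 29.
      Visit 29.
      At 29: no left child.
      At 29: go right to 5.
        5 is a leaf — visit 5.
    At 26: go right to 23.
      Visit 23.
      At 23: go left to 19.
        Visit 19.
        At 19: no left child.
        At 19: go right to 14.
          Visit 14.
          At 14: go left to 6.
            6 is a leaf — visit 6.
          At 14: no right child.
      At 23: go right to 31.
        31 is a leaf — visit 31.
  At 27: no right child.
Full pre-order sequence: 15, 27, 26, 29, 5, 23, 19, 14, 6, 31.

19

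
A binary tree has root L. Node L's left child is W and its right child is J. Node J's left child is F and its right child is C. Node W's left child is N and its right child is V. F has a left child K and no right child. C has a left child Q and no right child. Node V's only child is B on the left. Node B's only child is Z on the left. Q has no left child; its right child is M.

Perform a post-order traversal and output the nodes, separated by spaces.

N Z B V W K F M Q C J L

Post-order visits the left subtree, then the right subtree, then the node.
At L: go left to W.
  At W: go left to N.
    N is a leaf — visit N.
  At W: go right to V.
    At V: go left to B.
      At B: go left to Z.
        Z is a leaf — visit Z.
      At B: no right child.
      Visit B.
    At V: no right child.
    Visit V.
  Visit W.
At L: go right to J.
  At J: go left to F.
    At F: go left to K.
      K is a leaf — visit K.
    At F: no right child.
    Visit F.
  At J: go right to C.
    At C: go left to Q.
      At Q: no left child.
      At Q: go right to M.
        M is a leaf — visit M.
      Visit Q.
    At C: no right child.
    Visit C.
  Visit J.
Visit L.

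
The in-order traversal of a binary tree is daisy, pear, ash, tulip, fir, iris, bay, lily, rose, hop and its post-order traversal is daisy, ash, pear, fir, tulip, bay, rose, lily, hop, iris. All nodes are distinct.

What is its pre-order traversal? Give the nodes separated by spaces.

iris tulip pear daisy ash fir hop lily bay rose

The last element of post-order is the root; it splits in-order into left and right subtrees.
Root iris: left subtree has 5 nodes {daisy, pear, ash, tulip, fir}, right has 4 {bay, lily, rose, hop}.
  Root tulip: left subtree has 3 nodes {daisy, pear, ash}, right has 1 {fir}.
    Root pear: left subtree has 1 node {daisy}, right has 1 {ash}.
  Root hop: left subtree has 3 nodes {bay, lily, rose}, right has 0 { }.
    Root lily: left subtree has 1 node {bay}, right has 1 {rose}.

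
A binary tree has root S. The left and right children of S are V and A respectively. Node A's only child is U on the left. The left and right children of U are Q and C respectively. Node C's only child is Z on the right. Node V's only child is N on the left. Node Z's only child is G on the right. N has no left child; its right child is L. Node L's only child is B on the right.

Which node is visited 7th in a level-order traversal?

Q

Level-order visits nodes level by level from the root, left to right within each level.
Level 0: S
Level 1: V, A
Level 2: N, U
Level 3: L, Q, C
Level 4: B, Z
Level 5: G
Full level-order sequence: S, V, A, N, U, L, Q, C, B, Z, G.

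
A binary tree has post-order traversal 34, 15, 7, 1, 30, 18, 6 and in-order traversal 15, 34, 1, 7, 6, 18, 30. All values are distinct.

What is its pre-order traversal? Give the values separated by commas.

The last element of post-order is the root; it splits in-order into left and right subtrees.
Root 6: left subtree has 4 nodes {15, 34, 1, 7}, right has 2 {18, 30}.
  Root 1: left subtree has 2 nodes {15, 34}, right has 1 {7}.
    Root 15: left subtree has 0 nodes { }, right has 1 {34}.
  Root 18: left subtree has 0 nodes { }, right has 1 {30}.

6, 1, 15, 34, 7, 18, 30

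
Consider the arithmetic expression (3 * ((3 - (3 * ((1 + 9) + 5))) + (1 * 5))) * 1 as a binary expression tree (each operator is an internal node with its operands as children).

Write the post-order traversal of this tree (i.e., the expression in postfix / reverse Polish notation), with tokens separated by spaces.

3 3 3 1 9 + 5 + * - 1 5 * + * 1 *

Post-order on an expression tree gives postfix notation: for each operator, emit left operand, right operand, then the operator.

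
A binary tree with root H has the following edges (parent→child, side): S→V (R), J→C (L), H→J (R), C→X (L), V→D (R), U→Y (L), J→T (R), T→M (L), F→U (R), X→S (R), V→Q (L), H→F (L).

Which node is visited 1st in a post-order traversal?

Post-order visits the left subtree, then the right subtree, then the node.
At H: go left to F.
  At F: no left child.
  At F: go right to U.
    At U: go left to Y.
      Y is a leaf — visit Y.
    At U: no right child.
    Visit U.
  Visit F.
At H: go right to J.
  At J: go left to C.
    At C: go left to X.
      At X: no left child.
      At X: go right to S.
        At S: no left child.
        At S: go right to V.
          At V: go left to Q.
            Q is a leaf — visit Q.
          At V: go right to D.
            D is a leaf — visit D.
          Visit V.
        Visit S.
      Visit X.
    At C: no right child.
    Visit C.
  At J: go right to T.
    At T: go left to M.
      M is a leaf — visit M.
    At T: no right child.
    Visit T.
  Visit J.
Visit H.
Full post-order sequence: Y, U, F, Q, D, V, S, X, C, M, T, J, H.

Y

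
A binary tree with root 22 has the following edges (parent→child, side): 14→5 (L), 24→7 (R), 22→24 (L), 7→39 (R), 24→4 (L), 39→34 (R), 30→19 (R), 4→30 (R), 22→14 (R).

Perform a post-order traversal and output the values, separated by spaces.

19 30 4 34 39 7 24 5 14 22

Post-order visits the left subtree, then the right subtree, then the node.
At 22: go left to 24.
  At 24: go left to 4.
    At 4: no left child.
    At 4: go right to 30.
      At 30: no left child.
      At 30: go right to 19.
        19 is a leaf — visit 19.
      Visit 30.
    Visit 4.
  At 24: go right to 7.
    At 7: no left child.
    At 7: go right to 39.
      At 39: no left child.
      At 39: go right to 34.
        34 is a leaf — visit 34.
      Visit 39.
    Visit 7.
  Visit 24.
At 22: go right to 14.
  At 14: go left to 5.
    5 is a leaf — visit 5.
  At 14: no right child.
  Visit 14.
Visit 22.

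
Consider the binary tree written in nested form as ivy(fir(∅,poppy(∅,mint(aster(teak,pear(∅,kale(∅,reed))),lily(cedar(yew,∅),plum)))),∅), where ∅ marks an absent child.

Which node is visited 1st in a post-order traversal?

teak

Post-order visits the left subtree, then the right subtree, then the node.
At ivy: go left to fir.
  At fir: no left child.
  At fir: go right to poppy.
    At poppy: no left child.
    At poppy: go right to mint.
      At mint: go left to aster.
        At aster: go left to teak.
          teak is a leaf — visit teak.
        At aster: go right to pear.
          At pear: no left child.
          At pear: go right to kale.
            At kale: no left child.
            At kale: go right to reed.
              reed is a leaf — visit reed.
            Visit kale.
          Visit pear.
        Visit aster.
      At mint: go right to lily.
        At lily: go left to cedar.
          At cedar: go left to yew.
            yew is a leaf — visit yew.
          At cedar: no right child.
          Visit cedar.
        At lily: go right to plum.
          plum is a leaf — visit plum.
        Visit lily.
      Visit mint.
    Visit poppy.
  Visit fir.
At ivy: no right child.
Visit ivy.
Full post-order sequence: teak, reed, kale, pear, aster, yew, cedar, plum, lily, mint, poppy, fir, ivy.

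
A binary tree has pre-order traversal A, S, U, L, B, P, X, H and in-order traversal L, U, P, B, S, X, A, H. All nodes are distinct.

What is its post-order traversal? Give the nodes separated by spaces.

L P B U X S H A

The first element of pre-order is the root; it splits in-order into left and right subtrees.
Root A: left subtree has 6 nodes {L, U, P, B, S, X}, right has 1 {H}.
  Root S: left subtree has 4 nodes {L, U, P, B}, right has 1 {X}.
    Root U: left subtree has 1 node {L}, right has 2 {P, B}.
      Root B: left subtree has 1 node {P}, right has 0 { }.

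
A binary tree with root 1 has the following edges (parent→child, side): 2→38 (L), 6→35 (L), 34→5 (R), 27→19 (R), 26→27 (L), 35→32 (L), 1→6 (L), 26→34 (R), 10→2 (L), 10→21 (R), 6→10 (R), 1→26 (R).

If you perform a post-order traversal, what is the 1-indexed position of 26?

Post-order visits the left subtree, then the right subtree, then the node.
At 1: go left to 6.
  At 6: go left to 35.
    At 35: go left to 32.
      32 is a leaf — visit 32.
    At 35: no right child.
    Visit 35.
  At 6: go right to 10.
    At 10: go left to 2.
      At 2: go left to 38.
        38 is a leaf — visit 38.
      At 2: no right child.
      Visit 2.
    At 10: go right to 21.
      21 is a leaf — visit 21.
    Visit 10.
  Visit 6.
At 1: go right to 26.
  At 26: go left to 27.
    At 27: no left child.
    At 27: go right to 19.
      19 is a leaf — visit 19.
    Visit 27.
  At 26: go right to 34.
    At 34: no left child.
    At 34: go right to 5.
      5 is a leaf — visit 5.
    Visit 34.
  Visit 26.
Visit 1.
Full post-order sequence: 32, 35, 38, 2, 21, 10, 6, 19, 27, 5, 34, 26, 1.

12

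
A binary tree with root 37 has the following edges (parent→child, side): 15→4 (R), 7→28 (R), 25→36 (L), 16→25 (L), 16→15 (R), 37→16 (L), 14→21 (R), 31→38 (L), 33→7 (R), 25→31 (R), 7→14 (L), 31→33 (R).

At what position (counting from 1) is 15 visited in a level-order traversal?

4

Level-order visits nodes level by level from the root, left to right within each level.
Level 0: 37
Level 1: 16
Level 2: 25, 15
Level 3: 36, 31, 4
Level 4: 38, 33
Level 5: 7
Level 6: 14, 28
Level 7: 21
Full level-order sequence: 37, 16, 25, 15, 36, 31, 4, 38, 33, 7, 14, 28, 21.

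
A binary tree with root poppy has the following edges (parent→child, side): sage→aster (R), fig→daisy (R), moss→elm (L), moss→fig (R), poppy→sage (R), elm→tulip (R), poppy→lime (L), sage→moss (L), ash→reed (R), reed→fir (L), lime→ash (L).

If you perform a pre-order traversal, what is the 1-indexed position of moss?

Pre-order visits the node, then its left subtree, then its right subtree.
Visit poppy.
At poppy: go left to lime.
  Visit lime.
  At lime: go left to ash.
    Visit ash.
    At ash: no left child.
    At ash: go right to reed.
      Visit reed.
      At reed: go left to fir.
        fir is a leaf — visit fir.
      At reed: no right child.
  At lime: no right child.
At poppy: go right to sage.
  Visit sage.
  At sage: go left to moss.
    Visit moss.
    At moss: go left to elm.
      Visit elm.
      At elm: no left child.
      At elm: go right to tulip.
        tulip is a leaf — visit tulip.
    At moss: go right to fig.
      Visit fig.
      At fig: no left child.
      At fig: go right to daisy.
        daisy is a leaf — visit daisy.
  At sage: go right to aster.
    aster is a leaf — visit aster.
Full pre-order sequence: poppy, lime, ash, reed, fir, sage, moss, elm, tulip, fig, daisy, aster.

7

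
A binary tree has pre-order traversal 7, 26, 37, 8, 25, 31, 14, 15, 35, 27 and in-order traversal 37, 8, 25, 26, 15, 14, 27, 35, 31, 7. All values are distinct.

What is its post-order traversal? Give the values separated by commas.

The first element of pre-order is the root; it splits in-order into left and right subtrees.
Root 7: left subtree has 9 nodes {37, 8, 25, 26, 15, 14, 27, 35, 31}, right has 0 { }.
  Root 26: left subtree has 3 nodes {37, 8, 25}, right has 5 {15, 14, 27, 35, 31}.
    Root 37: left subtree has 0 nodes { }, right has 2 {8, 25}.
      Root 8: left subtree has 0 nodes { }, right has 1 {25}.
    Root 31: left subtree has 4 nodes {15, 14, 27, 35}, right has 0 { }.
      Root 14: left subtree has 1 node {15}, right has 2 {27, 35}.
        Root 35: left subtree has 1 node {27}, right has 0 { }.

25, 8, 37, 15, 27, 35, 14, 31, 26, 7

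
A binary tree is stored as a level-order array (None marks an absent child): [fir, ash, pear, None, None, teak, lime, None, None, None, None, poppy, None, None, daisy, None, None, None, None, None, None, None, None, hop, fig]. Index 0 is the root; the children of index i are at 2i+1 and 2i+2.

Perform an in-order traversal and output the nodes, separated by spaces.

ash fir hop poppy fig teak pear lime daisy

In-order visits the left subtree, then the node, then the right subtree.
At fir: go left to ash.
  ash is a leaf — visit ash.
Visit fir.
At fir: go right to pear.
  At pear: go left to teak.
    At teak: go left to poppy.
      At poppy: go left to hop.
        hop is a leaf — visit hop.
      Visit poppy.
      At poppy: go right to fig.
        fig is a leaf — visit fig.
    Visit teak.
    At teak: no right child.
  Visit pear.
  At pear: go right to lime.
    At lime: no left child.
    Visit lime.
    At lime: go right to daisy.
      daisy is a leaf — visit daisy.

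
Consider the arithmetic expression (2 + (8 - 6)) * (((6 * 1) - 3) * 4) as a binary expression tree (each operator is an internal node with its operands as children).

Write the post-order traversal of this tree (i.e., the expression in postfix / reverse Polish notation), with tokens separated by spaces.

2 8 6 - + 6 1 * 3 - 4 * *

Post-order on an expression tree gives postfix notation: for each operator, emit left operand, right operand, then the operator.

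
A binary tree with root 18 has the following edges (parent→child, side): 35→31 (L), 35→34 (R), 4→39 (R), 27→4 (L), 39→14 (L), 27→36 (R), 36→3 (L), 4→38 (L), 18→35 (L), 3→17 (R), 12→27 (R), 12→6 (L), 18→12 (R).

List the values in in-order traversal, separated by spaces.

31 35 34 18 6 12 38 4 14 39 27 3 17 36

In-order visits the left subtree, then the node, then the right subtree.
At 18: go left to 35.
  At 35: go left to 31.
    31 is a leaf — visit 31.
  Visit 35.
  At 35: go right to 34.
    34 is a leaf — visit 34.
Visit 18.
At 18: go right to 12.
  At 12: go left to 6.
    6 is a leaf — visit 6.
  Visit 12.
  At 12: go right to 27.
    At 27: go left to 4.
      At 4: go left to 38.
        38 is a leaf — visit 38.
      Visit 4.
      At 4: go right to 39.
        At 39: go left to 14.
          14 is a leaf — visit 14.
        Visit 39.
        At 39: no right child.
    Visit 27.
    At 27: go right to 36.
      At 36: go left to 3.
        At 3: no left child.
        Visit 3.
        At 3: go right to 17.
          17 is a leaf — visit 17.
      Visit 36.
      At 36: no right child.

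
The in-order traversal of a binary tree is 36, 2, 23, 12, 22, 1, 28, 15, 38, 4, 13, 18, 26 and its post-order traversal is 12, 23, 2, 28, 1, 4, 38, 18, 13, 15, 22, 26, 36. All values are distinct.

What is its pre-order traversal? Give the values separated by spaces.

36 26 22 2 23 12 15 1 28 13 38 4 18

The last element of post-order is the root; it splits in-order into left and right subtrees.
Root 36: left subtree has 0 nodes { }, right has 12 {2, 23, 12, 22, 1, 28, 15, 38, 4, 13, 18, 26}.
  Root 26: left subtree has 11 nodes {2, 23, 12, 22, 1, 28, 15, 38, 4, 13, 18}, right has 0 { }.
    Root 22: left subtree has 3 nodes {2, 23, 12}, right has 7 {1, 28, 15, 38, 4, 13, 18}.
      Root 2: left subtree has 0 nodes { }, right has 2 {23, 12}.
        Root 23: left subtree has 0 nodes { }, right has 1 {12}.
      Root 15: left subtree has 2 nodes {1, 28}, right has 4 {38, 4, 13, 18}.
        Root 1: left subtree has 0 nodes { }, right has 1 {28}.
        Root 13: left subtree has 2 nodes {38, 4}, right has 1 {18}.
          Root 38: left subtree has 0 nodes { }, right has 1 {4}.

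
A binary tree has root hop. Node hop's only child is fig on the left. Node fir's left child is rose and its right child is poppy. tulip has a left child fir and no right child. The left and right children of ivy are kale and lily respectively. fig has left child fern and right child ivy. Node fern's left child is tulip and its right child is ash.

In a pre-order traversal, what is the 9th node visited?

Pre-order visits the node, then its left subtree, then its right subtree.
Visit hop.
At hop: go left to fig.
  Visit fig.
  At fig: go left to fern.
    Visit fern.
    At fern: go left to tulip.
      Visit tulip.
      At tulip: go left to fir.
        Visit fir.
        At fir: go left to rose.
          rose is a leaf — visit rose.
        At fir: go right to poppy.
          poppy is a leaf — visit poppy.
      At tulip: no right child.
    At fern: go right to ash.
      ash is a leaf — visit ash.
  At fig: go right to ivy.
    Visit ivy.
    At ivy: go left to kale.
      kale is a leaf — visit kale.
    At ivy: go right to lily.
      lily is a leaf — visit lily.
At hop: no right child.
Full pre-order sequence: hop, fig, fern, tulip, fir, rose, poppy, ash, ivy, kale, lily.

ivy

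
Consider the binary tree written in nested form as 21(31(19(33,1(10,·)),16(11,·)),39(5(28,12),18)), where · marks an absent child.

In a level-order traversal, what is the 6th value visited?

5

Level-order visits nodes level by level from the root, left to right within each level.
Level 0: 21
Level 1: 31, 39
Level 2: 19, 16, 5, 18
Level 3: 33, 1, 11, 28, 12
Level 4: 10
Full level-order sequence: 21, 31, 39, 19, 16, 5, 18, 33, 1, 11, 28, 12, 10.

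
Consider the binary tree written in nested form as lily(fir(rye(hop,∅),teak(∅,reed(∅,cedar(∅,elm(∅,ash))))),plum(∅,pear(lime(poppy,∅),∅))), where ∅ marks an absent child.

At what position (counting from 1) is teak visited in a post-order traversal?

7

Post-order visits the left subtree, then the right subtree, then the node.
At lily: go left to fir.
  At fir: go left to rye.
    At rye: go left to hop.
      hop is a leaf — visit hop.
    At rye: no right child.
    Visit rye.
  At fir: go right to teak.
    At teak: no left child.
    At teak: go right to reed.
      At reed: no left child.
      At reed: go right to cedar.
        At cedar: no left child.
        At cedar: go right to elm.
          At elm: no left child.
          At elm: go right to ash.
            ash is a leaf — visit ash.
          Visit elm.
        Visit cedar.
      Visit reed.
    Visit teak.
  Visit fir.
At lily: go right to plum.
  At plum: no left child.
  At plum: go right to pear.
    At pear: go left to lime.
      At lime: go left to poppy.
        poppy is a leaf — visit poppy.
      At lime: no right child.
      Visit lime.
    At pear: no right child.
    Visit pear.
  Visit plum.
Visit lily.
Full post-order sequence: hop, rye, ash, elm, cedar, reed, teak, fir, poppy, lime, pear, plum, lily.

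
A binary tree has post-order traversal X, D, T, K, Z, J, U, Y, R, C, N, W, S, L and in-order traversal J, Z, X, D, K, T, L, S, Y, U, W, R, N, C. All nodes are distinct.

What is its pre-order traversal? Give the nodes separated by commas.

The last element of post-order is the root; it splits in-order into left and right subtrees.
Root L: left subtree has 6 nodes {J, Z, X, D, K, T}, right has 7 {S, Y, U, W, R, N, C}.
  Root J: left subtree has 0 nodes { }, right has 5 {Z, X, D, K, T}.
    Root Z: left subtree has 0 nodes { }, right has 4 {X, D, K, T}.
      Root K: left subtree has 2 nodes {X, D}, right has 1 {T}.
        Root D: left subtree has 1 node {X}, right has 0 { }.
  Root S: left subtree has 0 nodes { }, right has 6 {Y, U, W, R, N, C}.
    Root W: left subtree has 2 nodes {Y, U}, right has 3 {R, N, C}.
      Root Y: left subtree has 0 nodes { }, right has 1 {U}.
      Root N: left subtree has 1 node {R}, right has 1 {C}.

L, J, Z, K, D, X, T, S, W, Y, U, N, R, C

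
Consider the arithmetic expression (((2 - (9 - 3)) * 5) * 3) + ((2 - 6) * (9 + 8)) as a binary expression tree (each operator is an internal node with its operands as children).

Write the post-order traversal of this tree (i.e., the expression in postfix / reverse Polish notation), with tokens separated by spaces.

Post-order on an expression tree gives postfix notation: for each operator, emit left operand, right operand, then the operator.

2 9 3 - - 5 * 3 * 2 6 - 9 8 + * +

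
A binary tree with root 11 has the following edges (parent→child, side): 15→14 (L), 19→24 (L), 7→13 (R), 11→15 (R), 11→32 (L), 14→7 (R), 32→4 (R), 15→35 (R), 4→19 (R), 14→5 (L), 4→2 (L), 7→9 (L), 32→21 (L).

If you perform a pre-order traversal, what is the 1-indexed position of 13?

13

Pre-order visits the node, then its left subtree, then its right subtree.
Visit 11.
At 11: go left to 32.
  Visit 32.
  At 32: go left to 21.
    21 is a leaf — visit 21.
  At 32: go right to 4.
    Visit 4.
    At 4: go left to 2.
      2 is a leaf — visit 2.
    At 4: go right to 19.
      Visit 19.
      At 19: go left to 24.
        24 is a leaf — visit 24.
      At 19: no right child.
At 11: go right to 15.
  Visit 15.
  At 15: go left to 14.
    Visit 14.
    At 14: go left to 5.
      5 is a leaf — visit 5.
    At 14: go right to 7.
      Visit 7.
      At 7: go left to 9.
        9 is a leaf — visit 9.
      At 7: go right to 13.
        13 is a leaf — visit 13.
  At 15: go right to 35.
    35 is a leaf — visit 35.
Full pre-order sequence: 11, 32, 21, 4, 2, 19, 24, 15, 14, 5, 7, 9, 13, 35.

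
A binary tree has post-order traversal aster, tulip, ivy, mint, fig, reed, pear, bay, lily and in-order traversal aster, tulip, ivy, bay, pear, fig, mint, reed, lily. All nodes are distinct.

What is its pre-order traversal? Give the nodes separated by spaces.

lily bay ivy tulip aster pear reed fig mint

The last element of post-order is the root; it splits in-order into left and right subtrees.
Root lily: left subtree has 8 nodes {aster, tulip, ivy, bay, pear, fig, mint, reed}, right has 0 { }.
  Root bay: left subtree has 3 nodes {aster, tulip, ivy}, right has 4 {pear, fig, mint, reed}.
    Root ivy: left subtree has 2 nodes {aster, tulip}, right has 0 { }.
      Root tulip: left subtree has 1 node {aster}, right has 0 { }.
    Root pear: left subtree has 0 nodes { }, right has 3 {fig, mint, reed}.
      Root reed: left subtree has 2 nodes {fig, mint}, right has 0 { }.
        Root fig: left subtree has 0 nodes { }, right has 1 {mint}.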